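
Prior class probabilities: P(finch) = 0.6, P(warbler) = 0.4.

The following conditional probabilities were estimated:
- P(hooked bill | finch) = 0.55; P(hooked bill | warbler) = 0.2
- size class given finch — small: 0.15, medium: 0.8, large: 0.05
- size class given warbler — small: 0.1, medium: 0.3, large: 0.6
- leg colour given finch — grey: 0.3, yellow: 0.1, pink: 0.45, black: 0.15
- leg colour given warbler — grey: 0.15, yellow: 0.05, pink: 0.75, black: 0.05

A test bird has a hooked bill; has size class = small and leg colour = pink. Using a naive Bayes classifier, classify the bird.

finch

finch: 0.6 × 0.55 × 0.15 × 0.45 = 0.022275
warbler: 0.4 × 0.2 × 0.1 × 0.75 = 0.006
Highest score → finch.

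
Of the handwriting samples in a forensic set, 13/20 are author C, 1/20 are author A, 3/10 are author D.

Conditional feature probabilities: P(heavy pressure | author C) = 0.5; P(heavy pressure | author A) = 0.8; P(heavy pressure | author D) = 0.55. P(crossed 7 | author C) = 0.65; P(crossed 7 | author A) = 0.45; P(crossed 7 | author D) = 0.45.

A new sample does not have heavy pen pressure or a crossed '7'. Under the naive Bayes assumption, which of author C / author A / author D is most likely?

author C: 0.65 × (1−0.5) × (1−0.65) = 0.11375
author A: 0.05 × (1−0.8) × (1−0.45) = 0.0055
author D: 0.3 × (1−0.55) × (1−0.45) = 0.07425
Highest score → author C.

author C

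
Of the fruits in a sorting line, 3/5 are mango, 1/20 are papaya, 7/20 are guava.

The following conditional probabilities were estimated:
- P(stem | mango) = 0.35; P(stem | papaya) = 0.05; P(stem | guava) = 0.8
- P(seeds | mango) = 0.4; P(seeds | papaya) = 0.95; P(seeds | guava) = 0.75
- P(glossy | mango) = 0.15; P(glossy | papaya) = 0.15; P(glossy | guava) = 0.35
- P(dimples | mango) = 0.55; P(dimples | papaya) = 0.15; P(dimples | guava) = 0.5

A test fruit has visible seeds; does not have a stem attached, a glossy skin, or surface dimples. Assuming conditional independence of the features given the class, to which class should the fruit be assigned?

mango

mango: 0.6 × (1−0.35) × 0.4 × (1−0.15) × (1−0.55) = 0.05967
papaya: 0.05 × (1−0.05) × 0.95 × (1−0.15) × (1−0.15) = 0.0326028125
guava: 0.35 × (1−0.8) × 0.75 × (1−0.35) × (1−0.5) = 0.0170625
Highest score → mango.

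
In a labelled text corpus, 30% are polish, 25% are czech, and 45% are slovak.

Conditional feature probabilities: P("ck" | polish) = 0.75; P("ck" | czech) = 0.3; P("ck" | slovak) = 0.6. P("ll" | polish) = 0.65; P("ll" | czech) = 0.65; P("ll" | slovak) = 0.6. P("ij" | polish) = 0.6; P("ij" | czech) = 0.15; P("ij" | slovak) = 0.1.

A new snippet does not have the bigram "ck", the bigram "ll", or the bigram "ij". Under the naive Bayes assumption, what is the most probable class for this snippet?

slovak

polish: 0.3 × (1−0.75) × (1−0.65) × (1−0.6) = 0.0105
czech: 0.25 × (1−0.3) × (1−0.65) × (1−0.15) = 0.0520625
slovak: 0.45 × (1−0.6) × (1−0.6) × (1−0.1) = 0.0648
Highest score → slovak.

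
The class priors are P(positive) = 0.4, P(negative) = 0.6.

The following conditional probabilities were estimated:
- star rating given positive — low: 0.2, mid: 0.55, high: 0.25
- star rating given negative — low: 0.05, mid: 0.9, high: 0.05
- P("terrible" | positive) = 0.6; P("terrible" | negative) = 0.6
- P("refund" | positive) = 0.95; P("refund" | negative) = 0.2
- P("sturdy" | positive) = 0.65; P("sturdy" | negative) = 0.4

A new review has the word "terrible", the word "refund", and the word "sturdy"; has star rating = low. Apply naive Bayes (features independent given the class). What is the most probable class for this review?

positive

positive: 0.4 × 0.2 × 0.6 × 0.95 × 0.65 = 0.02964
negative: 0.6 × 0.05 × 0.6 × 0.2 × 0.4 = 0.00144
Highest score → positive.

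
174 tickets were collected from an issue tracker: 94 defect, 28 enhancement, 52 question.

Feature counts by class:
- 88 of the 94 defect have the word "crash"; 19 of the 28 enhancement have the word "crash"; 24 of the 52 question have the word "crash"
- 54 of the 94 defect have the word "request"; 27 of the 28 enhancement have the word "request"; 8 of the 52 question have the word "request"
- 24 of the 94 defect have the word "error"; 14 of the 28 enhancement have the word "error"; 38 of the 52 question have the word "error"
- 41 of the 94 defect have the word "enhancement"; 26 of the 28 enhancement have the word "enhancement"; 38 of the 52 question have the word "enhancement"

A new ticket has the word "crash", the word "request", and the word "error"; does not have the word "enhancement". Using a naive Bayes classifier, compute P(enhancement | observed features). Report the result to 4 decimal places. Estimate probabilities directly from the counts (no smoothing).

0.0756

defect: (94/174) × (88/94) × (54/94) × (24/94) × (53/94) ≈ 0.0418245
enhancement: (28/174) × (19/28) × (27/28) × (14/28) × (2/28) ≈ 0.00376056
question: (52/174) × (24/52) × (8/52) × (38/52) × (14/52) ≈ 0.00417497
P(enhancement | x) = 0.00376056 / 0.04976003 ≈ 0.0756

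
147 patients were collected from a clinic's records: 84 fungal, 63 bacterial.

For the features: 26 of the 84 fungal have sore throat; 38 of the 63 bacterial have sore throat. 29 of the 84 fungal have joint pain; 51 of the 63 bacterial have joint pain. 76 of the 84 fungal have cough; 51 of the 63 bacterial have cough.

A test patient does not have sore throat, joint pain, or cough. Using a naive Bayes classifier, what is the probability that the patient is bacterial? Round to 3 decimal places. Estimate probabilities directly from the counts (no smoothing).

0.201

fungal: (84/147) × (58/84) × (55/84) × (8/84) ≈ 0.0246039
bacterial: (63/147) × (25/63) × (12/63) × (12/63) ≈ 0.00617027
P(bacterial | x) = 0.00617027 / 0.03077417 ≈ 0.201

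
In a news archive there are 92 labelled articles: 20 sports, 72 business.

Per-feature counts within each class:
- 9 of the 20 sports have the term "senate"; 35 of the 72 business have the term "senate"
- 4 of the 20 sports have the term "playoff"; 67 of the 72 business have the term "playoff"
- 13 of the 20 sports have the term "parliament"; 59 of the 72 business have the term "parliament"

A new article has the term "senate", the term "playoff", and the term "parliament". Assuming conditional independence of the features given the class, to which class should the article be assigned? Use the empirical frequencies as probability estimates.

sports: (20/92) × (9/20) × (4/20) × (13/20) ≈ 0.0127174
business: (72/92) × (35/72) × (67/72) × (59/72) ≈ 0.290096
Highest score → business.

business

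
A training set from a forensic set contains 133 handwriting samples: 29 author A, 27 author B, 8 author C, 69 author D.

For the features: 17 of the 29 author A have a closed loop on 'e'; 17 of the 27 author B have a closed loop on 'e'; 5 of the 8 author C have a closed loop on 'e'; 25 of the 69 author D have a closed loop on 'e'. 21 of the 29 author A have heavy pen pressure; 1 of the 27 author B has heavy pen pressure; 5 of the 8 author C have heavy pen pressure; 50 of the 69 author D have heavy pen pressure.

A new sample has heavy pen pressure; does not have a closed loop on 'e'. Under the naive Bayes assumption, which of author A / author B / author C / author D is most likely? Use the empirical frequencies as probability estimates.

author D

author A: (29/133) × (12/29) × (21/29) ≈ 0.0653358
author B: (27/133) × (10/27) × (1/27) ≈ 0.00278474
author C: (8/133) × (3/8) × (5/8) ≈ 0.0140977
author D: (69/133) × (44/69) × (50/69) ≈ 0.23973
Highest score → author D.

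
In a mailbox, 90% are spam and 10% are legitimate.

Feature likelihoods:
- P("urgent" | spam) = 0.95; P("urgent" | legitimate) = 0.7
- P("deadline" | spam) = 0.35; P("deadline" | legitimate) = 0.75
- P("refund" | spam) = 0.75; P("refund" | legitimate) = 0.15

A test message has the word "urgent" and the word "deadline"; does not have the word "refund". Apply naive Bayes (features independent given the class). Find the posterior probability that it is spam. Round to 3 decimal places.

spam: 0.9 × 0.95 × 0.35 × (1−0.75) = 0.0748125
legitimate: 0.1 × 0.7 × 0.75 × (1−0.15) = 0.044625
P(spam | x) = 0.0748125 / 0.1194375 ≈ 0.626

0.626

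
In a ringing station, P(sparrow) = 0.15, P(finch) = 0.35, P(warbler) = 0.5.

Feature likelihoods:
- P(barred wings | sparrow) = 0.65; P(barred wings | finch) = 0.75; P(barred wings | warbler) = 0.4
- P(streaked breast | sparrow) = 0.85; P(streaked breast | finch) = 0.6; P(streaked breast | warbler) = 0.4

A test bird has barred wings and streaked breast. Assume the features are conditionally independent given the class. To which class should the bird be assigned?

finch

sparrow: 0.15 × 0.65 × 0.85 = 0.082875
finch: 0.35 × 0.75 × 0.6 = 0.1575
warbler: 0.5 × 0.4 × 0.4 = 0.08
Highest score → finch.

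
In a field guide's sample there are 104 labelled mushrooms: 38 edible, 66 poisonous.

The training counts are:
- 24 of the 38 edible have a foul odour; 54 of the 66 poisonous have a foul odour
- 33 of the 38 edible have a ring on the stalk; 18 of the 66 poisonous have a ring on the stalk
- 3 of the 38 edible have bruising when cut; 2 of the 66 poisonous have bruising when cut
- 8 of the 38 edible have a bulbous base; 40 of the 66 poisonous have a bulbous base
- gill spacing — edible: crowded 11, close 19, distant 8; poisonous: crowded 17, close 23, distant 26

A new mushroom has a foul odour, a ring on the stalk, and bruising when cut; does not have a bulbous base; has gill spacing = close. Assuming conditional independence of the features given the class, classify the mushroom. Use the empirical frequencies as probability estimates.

edible

edible: (38/104) × (24/38) × (33/38) × (3/38) × (30/38) × (19/38) ≈ 0.0062453
poisonous: (66/104) × (54/66) × (18/66) × (2/66) × (26/66) × (23/66) ≈ 0.000589099
Highest score → edible.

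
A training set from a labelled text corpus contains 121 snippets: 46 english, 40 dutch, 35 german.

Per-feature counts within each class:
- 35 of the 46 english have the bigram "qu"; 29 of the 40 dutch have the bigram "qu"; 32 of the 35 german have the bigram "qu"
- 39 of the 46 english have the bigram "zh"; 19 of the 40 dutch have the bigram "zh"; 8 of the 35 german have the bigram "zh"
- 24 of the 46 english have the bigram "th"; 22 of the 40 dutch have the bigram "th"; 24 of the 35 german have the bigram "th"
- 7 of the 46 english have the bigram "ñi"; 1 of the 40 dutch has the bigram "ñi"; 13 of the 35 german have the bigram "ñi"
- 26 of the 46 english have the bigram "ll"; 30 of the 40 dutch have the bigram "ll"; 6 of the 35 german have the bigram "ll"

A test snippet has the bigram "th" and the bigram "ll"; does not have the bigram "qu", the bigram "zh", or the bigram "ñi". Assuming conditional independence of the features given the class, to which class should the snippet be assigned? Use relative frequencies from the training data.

dutch

english: (46/121) × (11/46) × (7/46) × (24/46) × (39/46) × (26/46) ≈ 0.00345878
dutch: (40/121) × (11/40) × (21/40) × (22/40) × (39/40) × (30/40) = 0.0191953125
german: (35/121) × (3/35) × (27/35) × (24/35) × (22/35) × (6/35) ≈ 0.00141323
Highest score → dutch.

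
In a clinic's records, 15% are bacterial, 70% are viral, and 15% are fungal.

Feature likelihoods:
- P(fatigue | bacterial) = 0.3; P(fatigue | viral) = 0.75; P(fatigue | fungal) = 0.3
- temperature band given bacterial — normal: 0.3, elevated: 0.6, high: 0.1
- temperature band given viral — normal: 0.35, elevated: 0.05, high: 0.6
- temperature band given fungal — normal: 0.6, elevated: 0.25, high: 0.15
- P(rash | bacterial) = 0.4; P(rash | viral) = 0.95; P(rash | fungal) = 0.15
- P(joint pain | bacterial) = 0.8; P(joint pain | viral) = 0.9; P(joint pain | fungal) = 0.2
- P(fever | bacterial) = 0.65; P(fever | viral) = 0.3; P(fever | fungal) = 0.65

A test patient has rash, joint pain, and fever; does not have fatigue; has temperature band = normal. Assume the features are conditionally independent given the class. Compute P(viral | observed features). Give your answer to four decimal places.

0.6688

bacterial: 0.15 × (1−0.3) × 0.3 × 0.4 × 0.8 × 0.65 = 0.006552
viral: 0.7 × (1−0.75) × 0.35 × 0.95 × 0.9 × 0.3 = 0.015710625
fungal: 0.15 × (1−0.3) × 0.6 × 0.15 × 0.2 × 0.65 = 0.0012285
P(viral | x) = 0.015710625 / 0.023491125 ≈ 0.6688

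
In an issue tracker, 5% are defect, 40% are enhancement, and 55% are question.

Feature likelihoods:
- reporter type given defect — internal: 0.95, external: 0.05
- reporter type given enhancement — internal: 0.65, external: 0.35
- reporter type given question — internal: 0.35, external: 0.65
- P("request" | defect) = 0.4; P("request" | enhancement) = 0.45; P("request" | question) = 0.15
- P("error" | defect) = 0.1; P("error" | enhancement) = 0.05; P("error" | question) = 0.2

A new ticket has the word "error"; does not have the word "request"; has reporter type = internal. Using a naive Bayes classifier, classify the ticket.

question

defect: 0.05 × 0.95 × (1−0.4) × 0.1 = 0.00285
enhancement: 0.4 × 0.65 × (1−0.45) × 0.05 = 0.00715
question: 0.55 × 0.35 × (1−0.15) × 0.2 = 0.032725
Highest score → question.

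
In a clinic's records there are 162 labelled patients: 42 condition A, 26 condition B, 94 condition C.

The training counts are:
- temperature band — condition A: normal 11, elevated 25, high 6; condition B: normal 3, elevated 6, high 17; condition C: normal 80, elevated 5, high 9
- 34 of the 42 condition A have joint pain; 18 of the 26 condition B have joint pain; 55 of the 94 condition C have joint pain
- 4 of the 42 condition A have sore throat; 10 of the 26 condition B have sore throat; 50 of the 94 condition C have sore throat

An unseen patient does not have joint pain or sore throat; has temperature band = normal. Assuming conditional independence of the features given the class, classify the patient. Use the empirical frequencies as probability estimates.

condition C

condition A: (42/162) × (11/42) × (8/42) × (38/42) ≈ 0.0117018
condition B: (26/162) × (3/26) × (8/26) × (16/26) ≈ 0.00350647
condition C: (94/162) × (80/94) × (39/94) × (44/94) ≈ 0.095904
Highest score → condition C.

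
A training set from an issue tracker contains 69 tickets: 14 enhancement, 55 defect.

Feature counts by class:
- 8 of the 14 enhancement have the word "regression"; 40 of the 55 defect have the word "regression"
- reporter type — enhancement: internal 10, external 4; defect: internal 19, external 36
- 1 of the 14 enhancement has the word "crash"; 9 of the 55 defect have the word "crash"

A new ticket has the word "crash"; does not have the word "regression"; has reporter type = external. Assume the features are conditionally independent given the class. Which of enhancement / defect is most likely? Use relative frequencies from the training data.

defect

enhancement: (14/69) × (6/14) × (4/14) × (1/14) ≈ 0.00177462
defect: (55/69) × (15/55) × (36/55) × (9/55) ≈ 0.0232842
Highest score → defect.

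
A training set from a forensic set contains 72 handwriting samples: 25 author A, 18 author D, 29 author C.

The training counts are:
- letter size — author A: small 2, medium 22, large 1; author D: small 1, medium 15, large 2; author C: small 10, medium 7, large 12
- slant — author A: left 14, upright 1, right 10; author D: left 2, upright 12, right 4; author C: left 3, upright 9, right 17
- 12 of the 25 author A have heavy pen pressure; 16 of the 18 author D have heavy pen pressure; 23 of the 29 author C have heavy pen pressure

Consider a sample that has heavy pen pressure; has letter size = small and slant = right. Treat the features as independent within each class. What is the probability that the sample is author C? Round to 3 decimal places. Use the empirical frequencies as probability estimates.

0.889

author A: (25/72) × (2/25) × (10/25) × (12/25) ≈ 0.00533333
author D: (18/72) × (1/18) × (4/18) × (16/18) ≈ 0.00274348
author C: (29/72) × (10/29) × (17/29) × (23/29) ≈ 0.0645726
P(author C | x) = 0.0645726 / 0.07264941 ≈ 0.889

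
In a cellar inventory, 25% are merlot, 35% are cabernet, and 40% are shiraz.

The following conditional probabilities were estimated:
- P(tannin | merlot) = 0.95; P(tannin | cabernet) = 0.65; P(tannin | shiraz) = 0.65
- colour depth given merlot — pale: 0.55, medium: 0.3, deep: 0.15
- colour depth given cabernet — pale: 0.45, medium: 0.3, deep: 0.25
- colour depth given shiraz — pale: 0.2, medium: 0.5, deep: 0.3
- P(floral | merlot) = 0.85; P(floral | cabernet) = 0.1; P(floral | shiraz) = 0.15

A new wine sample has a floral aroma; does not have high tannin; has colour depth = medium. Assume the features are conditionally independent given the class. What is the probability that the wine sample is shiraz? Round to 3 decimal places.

merlot: 0.25 × (1−0.95) × 0.3 × 0.85 = 0.0031875
cabernet: 0.35 × (1−0.65) × 0.3 × 0.1 = 0.003675
shiraz: 0.4 × (1−0.65) × 0.5 × 0.15 = 0.0105
P(shiraz | x) = 0.0105 / 0.0173625 ≈ 0.605

0.605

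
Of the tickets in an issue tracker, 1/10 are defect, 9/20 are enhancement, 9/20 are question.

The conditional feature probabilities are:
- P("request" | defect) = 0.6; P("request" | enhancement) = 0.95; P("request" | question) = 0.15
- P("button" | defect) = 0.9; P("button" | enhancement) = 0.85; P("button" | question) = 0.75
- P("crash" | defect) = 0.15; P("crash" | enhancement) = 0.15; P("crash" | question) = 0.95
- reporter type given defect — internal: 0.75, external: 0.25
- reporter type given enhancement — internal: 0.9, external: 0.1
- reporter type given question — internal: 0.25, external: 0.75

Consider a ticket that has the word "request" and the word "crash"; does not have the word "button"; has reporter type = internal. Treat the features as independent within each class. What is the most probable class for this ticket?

defect: 0.1 × 0.6 × (1−0.9) × 0.15 × 0.75 = 0.000675
enhancement: 0.45 × 0.95 × (1−0.85) × 0.15 × 0.9 = 0.008656875
question: 0.45 × 0.15 × (1−0.75) × 0.95 × 0.25 = 0.0040078125
Highest score → enhancement.

enhancement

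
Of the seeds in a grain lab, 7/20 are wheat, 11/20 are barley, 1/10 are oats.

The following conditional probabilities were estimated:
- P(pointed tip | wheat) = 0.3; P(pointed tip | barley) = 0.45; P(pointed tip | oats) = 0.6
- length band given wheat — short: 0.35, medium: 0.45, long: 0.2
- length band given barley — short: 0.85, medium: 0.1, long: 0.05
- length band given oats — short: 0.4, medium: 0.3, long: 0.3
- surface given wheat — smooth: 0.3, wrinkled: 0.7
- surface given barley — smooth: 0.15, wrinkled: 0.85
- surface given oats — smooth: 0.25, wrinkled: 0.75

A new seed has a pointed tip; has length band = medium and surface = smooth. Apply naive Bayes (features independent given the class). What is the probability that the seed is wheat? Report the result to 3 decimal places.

wheat: 0.35 × 0.3 × 0.45 × 0.3 = 0.014175
barley: 0.55 × 0.45 × 0.1 × 0.15 = 0.0037125
oats: 0.1 × 0.6 × 0.3 × 0.25 = 0.0045
P(wheat | x) = 0.014175 / 0.0223875 ≈ 0.633

0.633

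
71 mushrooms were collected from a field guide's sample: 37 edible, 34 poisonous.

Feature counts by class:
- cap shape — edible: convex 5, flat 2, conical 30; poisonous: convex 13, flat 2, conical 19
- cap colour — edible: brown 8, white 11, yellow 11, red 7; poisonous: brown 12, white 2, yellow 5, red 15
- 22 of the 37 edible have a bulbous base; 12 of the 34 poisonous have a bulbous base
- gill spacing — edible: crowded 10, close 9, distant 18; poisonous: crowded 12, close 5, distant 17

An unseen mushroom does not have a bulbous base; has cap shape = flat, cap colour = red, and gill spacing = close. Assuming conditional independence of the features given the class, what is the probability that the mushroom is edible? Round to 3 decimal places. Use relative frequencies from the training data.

0.308

edible: (37/71) × (2/37) × (7/37) × (15/37) × (9/37) ≈ 0.000525531
poisonous: (34/71) × (2/34) × (15/34) × (22/34) × (5/34) ≈ 0.00118255
P(edible | x) = 0.000525531 / 0.001708081 ≈ 0.308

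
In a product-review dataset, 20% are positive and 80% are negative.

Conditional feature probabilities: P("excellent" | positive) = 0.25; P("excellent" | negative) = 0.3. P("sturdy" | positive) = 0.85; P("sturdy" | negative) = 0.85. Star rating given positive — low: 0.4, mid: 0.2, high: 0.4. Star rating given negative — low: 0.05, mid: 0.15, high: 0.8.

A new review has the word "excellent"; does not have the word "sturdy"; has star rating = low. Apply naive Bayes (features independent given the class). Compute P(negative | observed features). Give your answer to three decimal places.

0.375

positive: 0.2 × 0.25 × (1−0.85) × 0.4 = 0.003
negative: 0.8 × 0.3 × (1−0.85) × 0.05 = 0.0018
P(negative | x) = 0.0018 / 0.0048 ≈ 0.375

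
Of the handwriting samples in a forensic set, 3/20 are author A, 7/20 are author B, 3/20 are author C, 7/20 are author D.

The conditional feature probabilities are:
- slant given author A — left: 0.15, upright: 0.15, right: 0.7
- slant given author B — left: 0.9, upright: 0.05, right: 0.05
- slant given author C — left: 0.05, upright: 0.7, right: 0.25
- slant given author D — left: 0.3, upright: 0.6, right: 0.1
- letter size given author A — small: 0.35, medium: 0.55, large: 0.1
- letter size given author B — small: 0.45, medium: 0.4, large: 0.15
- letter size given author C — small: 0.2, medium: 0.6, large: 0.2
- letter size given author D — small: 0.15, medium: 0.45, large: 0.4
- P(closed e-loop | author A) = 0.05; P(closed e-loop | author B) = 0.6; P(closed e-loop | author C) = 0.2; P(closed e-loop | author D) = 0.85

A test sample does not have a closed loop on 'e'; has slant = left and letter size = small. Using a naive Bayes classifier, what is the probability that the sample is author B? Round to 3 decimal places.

0.837

author A: 0.15 × 0.15 × 0.35 × (1−0.05) = 0.00748125
author B: 0.35 × 0.9 × 0.45 × (1−0.6) = 0.0567
author C: 0.15 × 0.05 × 0.2 × (1−0.2) = 0.0012
author D: 0.35 × 0.3 × 0.15 × (1−0.85) = 0.0023625
P(author B | x) = 0.0567 / 0.06774375 ≈ 0.837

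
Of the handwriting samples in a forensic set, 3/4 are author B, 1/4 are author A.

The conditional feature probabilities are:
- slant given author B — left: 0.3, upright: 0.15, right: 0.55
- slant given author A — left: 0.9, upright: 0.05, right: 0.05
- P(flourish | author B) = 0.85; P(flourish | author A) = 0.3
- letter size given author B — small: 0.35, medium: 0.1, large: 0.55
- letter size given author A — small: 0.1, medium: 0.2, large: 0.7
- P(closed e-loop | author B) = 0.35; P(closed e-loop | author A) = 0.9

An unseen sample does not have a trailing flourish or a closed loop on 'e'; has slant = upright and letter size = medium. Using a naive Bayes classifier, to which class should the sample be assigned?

author B: 0.75 × 0.15 × (1−0.85) × 0.1 × (1−0.35) = 0.001096875
author A: 0.25 × 0.05 × (1−0.3) × 0.2 × (1−0.9) = 0.000175
Highest score → author B.

author B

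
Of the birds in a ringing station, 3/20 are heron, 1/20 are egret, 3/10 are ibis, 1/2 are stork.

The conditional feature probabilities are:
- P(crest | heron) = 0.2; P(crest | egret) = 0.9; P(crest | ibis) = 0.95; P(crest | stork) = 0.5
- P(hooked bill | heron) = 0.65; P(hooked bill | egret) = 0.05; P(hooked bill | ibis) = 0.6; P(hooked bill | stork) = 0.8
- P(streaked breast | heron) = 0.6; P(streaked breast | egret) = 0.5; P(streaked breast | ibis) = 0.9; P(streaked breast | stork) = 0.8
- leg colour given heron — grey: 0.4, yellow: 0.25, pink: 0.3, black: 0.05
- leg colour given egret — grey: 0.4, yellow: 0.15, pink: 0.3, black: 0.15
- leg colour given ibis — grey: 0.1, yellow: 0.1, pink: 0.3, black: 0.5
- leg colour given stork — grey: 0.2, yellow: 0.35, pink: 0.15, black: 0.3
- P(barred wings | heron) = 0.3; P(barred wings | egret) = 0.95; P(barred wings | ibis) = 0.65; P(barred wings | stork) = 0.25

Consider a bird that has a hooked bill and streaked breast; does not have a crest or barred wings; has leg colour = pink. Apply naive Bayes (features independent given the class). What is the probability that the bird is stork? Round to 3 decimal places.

0.628

heron: 0.15 × (1−0.2) × 0.65 × 0.6 × 0.3 × (1−0.3) = 0.009828
egret: 0.05 × (1−0.9) × 0.05 × 0.5 × 0.3 × (1−0.95) = 0.000001875
ibis: 0.3 × (1−0.95) × 0.6 × 0.9 × 0.3 × (1−0.65) = 0.0008505
stork: 0.5 × (1−0.5) × 0.8 × 0.8 × 0.15 × (1−0.25) = 0.018
P(stork | x) = 0.018 / 0.028680375 ≈ 0.628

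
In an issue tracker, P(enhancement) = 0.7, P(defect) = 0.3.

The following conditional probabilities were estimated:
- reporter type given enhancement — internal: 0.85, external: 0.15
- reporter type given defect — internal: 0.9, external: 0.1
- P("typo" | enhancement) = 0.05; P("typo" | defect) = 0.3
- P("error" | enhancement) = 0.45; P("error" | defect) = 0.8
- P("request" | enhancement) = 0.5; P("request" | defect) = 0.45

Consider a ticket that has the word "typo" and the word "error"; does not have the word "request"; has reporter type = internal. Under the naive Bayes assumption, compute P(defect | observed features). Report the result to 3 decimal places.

enhancement: 0.7 × 0.85 × 0.05 × 0.45 × (1−0.5) = 0.00669375
defect: 0.3 × 0.9 × 0.3 × 0.8 × (1−0.45) = 0.03564
P(defect | x) = 0.03564 / 0.04233375 ≈ 0.842

0.842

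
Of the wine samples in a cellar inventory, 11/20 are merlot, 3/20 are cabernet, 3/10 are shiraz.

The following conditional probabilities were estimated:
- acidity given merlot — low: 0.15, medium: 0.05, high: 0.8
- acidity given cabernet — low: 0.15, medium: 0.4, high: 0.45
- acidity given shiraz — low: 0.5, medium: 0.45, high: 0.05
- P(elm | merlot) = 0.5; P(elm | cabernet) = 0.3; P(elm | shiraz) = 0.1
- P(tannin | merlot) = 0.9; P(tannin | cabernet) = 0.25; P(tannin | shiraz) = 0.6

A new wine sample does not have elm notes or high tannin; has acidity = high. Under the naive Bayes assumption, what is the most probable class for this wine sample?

cabernet

merlot: 0.55 × 0.8 × (1−0.5) × (1−0.9) = 0.022
cabernet: 0.15 × 0.45 × (1−0.3) × (1−0.25) = 0.0354375
shiraz: 0.3 × 0.05 × (1−0.1) × (1−0.6) = 0.0054
Highest score → cabernet.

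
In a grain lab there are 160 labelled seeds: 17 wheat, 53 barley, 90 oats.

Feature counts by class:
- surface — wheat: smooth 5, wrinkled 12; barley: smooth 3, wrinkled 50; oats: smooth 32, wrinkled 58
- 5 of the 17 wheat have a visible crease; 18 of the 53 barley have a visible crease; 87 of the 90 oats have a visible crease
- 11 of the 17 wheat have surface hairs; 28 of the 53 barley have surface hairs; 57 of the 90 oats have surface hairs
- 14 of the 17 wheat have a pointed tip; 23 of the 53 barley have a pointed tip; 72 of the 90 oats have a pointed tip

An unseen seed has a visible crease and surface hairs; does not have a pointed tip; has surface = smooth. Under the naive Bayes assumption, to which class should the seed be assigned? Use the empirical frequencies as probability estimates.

oats

wheat: (17/160) × (5/17) × (5/17) × (11/17) × (3/17) ≈ 0.00104951
barley: (53/160) × (3/53) × (18/53) × (28/53) × (30/53) ≈ 0.00190426
oats: (90/160) × (32/90) × (87/90) × (57/90) × (18/90) ≈ 0.0244889
Highest score → oats.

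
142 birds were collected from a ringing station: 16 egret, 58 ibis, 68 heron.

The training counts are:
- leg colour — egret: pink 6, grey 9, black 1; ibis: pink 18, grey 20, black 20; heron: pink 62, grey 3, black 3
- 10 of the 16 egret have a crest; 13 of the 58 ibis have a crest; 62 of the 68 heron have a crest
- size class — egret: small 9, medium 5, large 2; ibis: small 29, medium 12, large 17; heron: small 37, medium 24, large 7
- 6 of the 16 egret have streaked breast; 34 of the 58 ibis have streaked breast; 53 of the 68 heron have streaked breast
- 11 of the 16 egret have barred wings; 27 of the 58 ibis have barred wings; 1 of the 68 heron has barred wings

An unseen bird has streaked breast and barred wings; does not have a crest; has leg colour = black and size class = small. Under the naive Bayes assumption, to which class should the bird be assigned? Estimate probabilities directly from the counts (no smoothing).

egret: (16/142) × (1/16) × (6/16) × (9/16) × (6/16) × (11/16) ≈ 0.000382974
ibis: (58/142) × (20/58) × (45/58) × (29/58) × (34/58) × (27/58) ≈ 0.0149102
heron: (68/142) × (3/68) × (6/68) × (37/68) × (53/68) × (1/68) ≈ 0.0000116259
Highest score → ibis.

ibis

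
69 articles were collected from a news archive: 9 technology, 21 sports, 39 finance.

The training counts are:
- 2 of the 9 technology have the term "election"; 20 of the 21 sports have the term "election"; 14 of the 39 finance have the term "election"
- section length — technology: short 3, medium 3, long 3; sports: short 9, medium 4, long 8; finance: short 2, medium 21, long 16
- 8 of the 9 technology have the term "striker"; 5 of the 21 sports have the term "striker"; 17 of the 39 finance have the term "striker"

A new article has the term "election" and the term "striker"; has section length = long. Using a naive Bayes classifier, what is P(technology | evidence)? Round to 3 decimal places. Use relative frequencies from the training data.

technology: (9/69) × (2/9) × (3/9) × (8/9) ≈ 0.0085883
sports: (21/69) × (20/21) × (8/21) × (5/21) ≈ 0.0262907
finance: (39/69) × (14/39) × (16/39) × (17/39) ≈ 0.0362843
P(technology | x) = 0.0085883 / 0.0711633 ≈ 0.121

0.121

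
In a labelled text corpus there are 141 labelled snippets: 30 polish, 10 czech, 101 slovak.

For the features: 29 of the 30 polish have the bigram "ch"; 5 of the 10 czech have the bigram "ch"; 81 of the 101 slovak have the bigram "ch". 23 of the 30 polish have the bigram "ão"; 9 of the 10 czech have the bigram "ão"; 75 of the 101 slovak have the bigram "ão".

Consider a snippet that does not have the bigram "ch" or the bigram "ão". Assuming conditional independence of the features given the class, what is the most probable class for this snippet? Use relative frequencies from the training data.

polish: (30/141) × (1/30) × (7/30) ≈ 0.00165485
czech: (10/141) × (5/10) × (1/10) ≈ 0.0035461
slovak: (101/141) × (20/101) × (26/101) ≈ 0.0365143
Highest score → slovak.

slovak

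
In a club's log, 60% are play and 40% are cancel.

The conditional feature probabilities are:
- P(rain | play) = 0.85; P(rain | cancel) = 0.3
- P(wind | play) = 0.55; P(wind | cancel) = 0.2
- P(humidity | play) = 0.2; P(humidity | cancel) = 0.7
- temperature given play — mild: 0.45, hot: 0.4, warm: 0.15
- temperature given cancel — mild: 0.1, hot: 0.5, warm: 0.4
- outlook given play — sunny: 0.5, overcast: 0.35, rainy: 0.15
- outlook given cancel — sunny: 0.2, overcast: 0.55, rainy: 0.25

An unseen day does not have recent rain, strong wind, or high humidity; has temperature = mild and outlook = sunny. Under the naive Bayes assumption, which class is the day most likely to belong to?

play

play: 0.6 × (1−0.85) × (1−0.55) × (1−0.2) × 0.45 × 0.5 = 0.00729
cancel: 0.4 × (1−0.3) × (1−0.2) × (1−0.7) × 0.1 × 0.2 = 0.001344
Highest score → play.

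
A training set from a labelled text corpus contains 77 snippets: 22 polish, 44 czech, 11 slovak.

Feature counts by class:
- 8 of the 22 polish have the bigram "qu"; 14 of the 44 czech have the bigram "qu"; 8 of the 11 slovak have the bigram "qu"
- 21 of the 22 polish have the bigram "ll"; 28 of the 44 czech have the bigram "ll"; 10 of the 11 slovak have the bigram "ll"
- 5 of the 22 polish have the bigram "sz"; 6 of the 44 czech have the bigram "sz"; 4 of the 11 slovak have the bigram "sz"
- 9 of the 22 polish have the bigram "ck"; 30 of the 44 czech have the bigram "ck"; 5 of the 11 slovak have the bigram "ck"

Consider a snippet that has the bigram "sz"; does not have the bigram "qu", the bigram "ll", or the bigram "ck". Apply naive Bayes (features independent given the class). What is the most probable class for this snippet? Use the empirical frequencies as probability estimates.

polish: (22/77) × (14/22) × (1/22) × (5/22) × (13/22) ≈ 0.0011099
czech: (44/77) × (30/44) × (16/44) × (6/44) × (14/44) ≈ 0.00614712
slovak: (11/77) × (3/11) × (1/11) × (4/11) × (6/11) ≈ 0.000702528
Highest score → czech.

czech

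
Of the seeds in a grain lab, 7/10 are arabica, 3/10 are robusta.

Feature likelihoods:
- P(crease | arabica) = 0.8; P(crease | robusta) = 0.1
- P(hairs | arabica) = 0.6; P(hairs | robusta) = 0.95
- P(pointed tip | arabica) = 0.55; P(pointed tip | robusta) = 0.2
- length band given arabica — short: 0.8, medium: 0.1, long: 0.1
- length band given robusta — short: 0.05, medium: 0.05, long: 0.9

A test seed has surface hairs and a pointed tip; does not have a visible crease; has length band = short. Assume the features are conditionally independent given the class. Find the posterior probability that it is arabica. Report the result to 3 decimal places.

0.935

arabica: 0.7 × (1−0.8) × 0.6 × 0.55 × 0.8 = 0.03696
robusta: 0.3 × (1−0.1) × 0.95 × 0.2 × 0.05 = 0.002565
P(arabica | x) = 0.03696 / 0.039525 ≈ 0.935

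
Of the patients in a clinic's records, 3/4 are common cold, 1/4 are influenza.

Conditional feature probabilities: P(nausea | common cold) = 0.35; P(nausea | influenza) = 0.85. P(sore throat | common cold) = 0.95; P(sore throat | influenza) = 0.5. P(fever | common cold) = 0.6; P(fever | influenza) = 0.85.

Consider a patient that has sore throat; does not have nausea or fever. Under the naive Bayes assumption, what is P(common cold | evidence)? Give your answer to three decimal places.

0.985

common cold: 0.75 × (1−0.35) × 0.95 × (1−0.6) = 0.18525
influenza: 0.25 × (1−0.85) × 0.5 × (1−0.85) = 0.0028125
P(common cold | x) = 0.18525 / 0.1880625 ≈ 0.985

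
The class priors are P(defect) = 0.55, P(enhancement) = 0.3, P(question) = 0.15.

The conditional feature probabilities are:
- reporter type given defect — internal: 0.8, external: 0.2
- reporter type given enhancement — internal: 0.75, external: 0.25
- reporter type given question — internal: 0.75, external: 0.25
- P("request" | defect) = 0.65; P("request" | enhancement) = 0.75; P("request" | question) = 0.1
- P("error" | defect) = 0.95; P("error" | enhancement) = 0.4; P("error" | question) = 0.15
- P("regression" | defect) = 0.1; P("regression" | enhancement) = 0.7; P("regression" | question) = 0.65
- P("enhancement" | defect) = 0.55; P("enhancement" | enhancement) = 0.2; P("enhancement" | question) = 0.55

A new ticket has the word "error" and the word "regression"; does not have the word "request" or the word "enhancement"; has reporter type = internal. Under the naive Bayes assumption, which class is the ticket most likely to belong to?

enhancement

defect: 0.55 × 0.8 × (1−0.65) × 0.95 × 0.1 × (1−0.55) = 0.0065835
enhancement: 0.3 × 0.75 × (1−0.75) × 0.4 × 0.7 × (1−0.2) = 0.0126
question: 0.15 × 0.75 × (1−0.1) × 0.15 × 0.65 × (1−0.55) = 0.00444234375
Highest score → enhancement.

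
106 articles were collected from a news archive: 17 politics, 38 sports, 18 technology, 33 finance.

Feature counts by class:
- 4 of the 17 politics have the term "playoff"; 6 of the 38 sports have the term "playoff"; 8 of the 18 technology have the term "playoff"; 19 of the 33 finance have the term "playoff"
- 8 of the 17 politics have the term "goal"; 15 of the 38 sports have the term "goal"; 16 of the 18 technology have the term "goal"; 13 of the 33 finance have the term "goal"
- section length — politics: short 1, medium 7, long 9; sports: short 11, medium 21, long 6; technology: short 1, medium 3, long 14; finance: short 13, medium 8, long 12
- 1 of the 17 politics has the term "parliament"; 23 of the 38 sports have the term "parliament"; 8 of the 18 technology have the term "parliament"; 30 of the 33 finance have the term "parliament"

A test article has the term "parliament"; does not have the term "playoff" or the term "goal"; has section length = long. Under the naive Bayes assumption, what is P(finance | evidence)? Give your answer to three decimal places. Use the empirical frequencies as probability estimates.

0.534

politics: (17/106) × (13/17) × (9/17) × (9/17) × (1/17) ≈ 0.00202197
sports: (38/106) × (32/38) × (23/38) × (6/38) × (23/38) ≈ 0.0174623
technology: (18/106) × (10/18) × (2/18) × (14/18) × (8/18) ≈ 0.00362347
finance: (33/106) × (14/33) × (20/33) × (12/33) × (30/33) ≈ 0.0264614
P(finance | x) = 0.0264614 / 0.04956914 ≈ 0.534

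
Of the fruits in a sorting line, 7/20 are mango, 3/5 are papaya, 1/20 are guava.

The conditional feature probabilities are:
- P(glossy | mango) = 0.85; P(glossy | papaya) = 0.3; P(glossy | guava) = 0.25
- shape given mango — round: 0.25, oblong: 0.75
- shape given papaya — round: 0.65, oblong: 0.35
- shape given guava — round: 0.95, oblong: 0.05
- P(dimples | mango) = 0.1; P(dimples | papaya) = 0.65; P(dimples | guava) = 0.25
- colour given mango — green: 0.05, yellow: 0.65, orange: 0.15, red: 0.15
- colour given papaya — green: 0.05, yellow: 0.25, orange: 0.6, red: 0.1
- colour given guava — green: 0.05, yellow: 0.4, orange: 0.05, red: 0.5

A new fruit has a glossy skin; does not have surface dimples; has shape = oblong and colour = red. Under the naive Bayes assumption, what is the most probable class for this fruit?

mango: 0.35 × 0.85 × 0.75 × (1−0.1) × 0.15 = 0.030121875
papaya: 0.6 × 0.3 × 0.35 × (1−0.65) × 0.1 = 0.002205
guava: 0.05 × 0.25 × 0.05 × (1−0.25) × 0.5 = 0.000234375
Highest score → mango.

mango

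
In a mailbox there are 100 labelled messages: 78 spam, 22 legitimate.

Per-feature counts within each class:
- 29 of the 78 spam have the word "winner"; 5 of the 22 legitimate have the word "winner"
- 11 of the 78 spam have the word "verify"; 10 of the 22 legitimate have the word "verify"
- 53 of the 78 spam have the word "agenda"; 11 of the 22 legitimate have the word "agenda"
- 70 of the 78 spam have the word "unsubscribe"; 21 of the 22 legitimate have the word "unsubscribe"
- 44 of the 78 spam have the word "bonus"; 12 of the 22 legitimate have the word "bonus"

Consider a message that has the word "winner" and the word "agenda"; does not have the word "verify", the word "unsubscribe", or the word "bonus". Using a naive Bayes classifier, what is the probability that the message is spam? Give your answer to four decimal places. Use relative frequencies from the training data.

0.9641

spam: (78/100) × (29/78) × (67/78) × (53/78) × (8/78) × (34/78) ≈ 0.00756727
legitimate: (22/100) × (5/22) × (12/22) × (11/22) × (1/22) × (10/22) ≈ 0.000281743
P(spam | x) = 0.00756727 / 0.007849013 ≈ 0.9641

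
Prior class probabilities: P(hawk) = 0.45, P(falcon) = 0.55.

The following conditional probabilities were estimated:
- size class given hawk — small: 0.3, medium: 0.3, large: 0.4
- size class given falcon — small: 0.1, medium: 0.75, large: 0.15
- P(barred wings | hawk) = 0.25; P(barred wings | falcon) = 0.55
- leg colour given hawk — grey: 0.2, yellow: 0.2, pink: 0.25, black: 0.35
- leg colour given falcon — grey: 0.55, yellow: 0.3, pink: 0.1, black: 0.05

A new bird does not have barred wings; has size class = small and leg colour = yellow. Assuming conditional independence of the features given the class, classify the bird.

hawk: 0.45 × 0.3 × (1−0.25) × 0.2 = 0.02025
falcon: 0.55 × 0.1 × (1−0.55) × 0.3 = 0.007425
Highest score → hawk.

hawk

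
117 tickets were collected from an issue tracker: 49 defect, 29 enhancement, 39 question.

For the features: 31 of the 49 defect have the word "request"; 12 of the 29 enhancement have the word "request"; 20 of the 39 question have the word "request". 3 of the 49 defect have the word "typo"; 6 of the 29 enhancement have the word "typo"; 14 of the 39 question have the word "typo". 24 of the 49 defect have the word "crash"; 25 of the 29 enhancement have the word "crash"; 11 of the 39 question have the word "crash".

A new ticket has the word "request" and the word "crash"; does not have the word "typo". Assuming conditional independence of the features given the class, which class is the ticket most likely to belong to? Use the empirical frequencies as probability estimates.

defect: (49/117) × (31/49) × (46/49) × (24/49) ≈ 0.12183
enhancement: (29/117) × (12/29) × (23/29) × (25/29) ≈ 0.0701241
question: (39/117) × (20/39) × (25/39) × (11/39) ≈ 0.0309063
Highest score → defect.

defect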